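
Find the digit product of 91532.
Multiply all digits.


9 × 1 × 5 × 3 × 2 = 270


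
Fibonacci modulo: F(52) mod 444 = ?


F(k) mod 444 for k=1..52:
1, 1, 2, 3, 5, 8, 13, 21, 34, 55, 89, 144, 233, 377, 166, 99, 265, 364, 185, 105, 290, 395, 241, 192, 433, 181, 170, 351, 77, 428, 61, 45, 106, 151, 257, 408, 221, 185, 406, 147, 109, 256, 365, 177, 98, 275, 373, 204, 133, 337, 26, 363
F(52) mod 444 = 363


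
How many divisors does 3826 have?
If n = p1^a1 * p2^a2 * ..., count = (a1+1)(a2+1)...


3826 = 2^1 × 1913^1
d(3826) = (1+1) × (1+1) = 4

4 divisors


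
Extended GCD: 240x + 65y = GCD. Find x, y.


Tabular extended Euclidean (each row: r = 240*s + 65*t):
r=240, s=1, t=0
r=65, s=0, t=1
q=3: r=45, s=1, t=-3   [240*(1) + 65*(-3) = 45]
q=1: r=20, s=-1, t=4   [240*(-1) + 65*(4) = 20]
q=2: r=5, s=3, t=-11   [240*(3) + 65*(-11) = 5]
q=4: r=0, s=-13, t=48   [240*(-13) + 65*(48) = 0]
GCD = 5; from the row with r=5: x=3, y=-11
Check: 240*(3) + 65*(-11) = 720 - 715 = 5

GCD = 5, x = 3, y = -11


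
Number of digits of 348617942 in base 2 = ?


348617942 in base 2 = 10100110001110111110011010110
Number of digits = 29

29 digits (base 2)


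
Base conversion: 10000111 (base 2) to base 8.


10000111 (base 2) = 135 (decimal)
135 (decimal) = 207 (base 8)


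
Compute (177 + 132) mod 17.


177 + 132 = 309
309 mod 17 = 3


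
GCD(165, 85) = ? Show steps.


165 = 1 * 85 + 80
85 = 1 * 80 + 5
80 = 16 * 5 + 0
GCD = 5


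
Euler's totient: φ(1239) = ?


1239 = 3 × 7 × 59
Prime factors: 3, 7, 59
φ(1239) = 1239 × (1-1/3) × (1-1/7) × (1-1/59)
= 1239 × 2/3 × 6/7 × 58/59 = 696

φ(1239) = 696


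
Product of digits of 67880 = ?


6 × 7 × 8 × 8 × 0 = 0


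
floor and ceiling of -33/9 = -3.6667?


-33/9 = -3.6667
floor = -4
ceil = -3

floor = -4, ceil = -3


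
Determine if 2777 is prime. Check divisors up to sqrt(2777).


Check divisors up to sqrt(2777) = 52.6972
No divisors found.
2777 is prime.

Yes, 2777 is prime


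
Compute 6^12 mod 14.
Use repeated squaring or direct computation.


6^1 mod 14 = 6
6^2 mod 14 = 8
6^3 mod 14 = 6
6^4 mod 14 = 8
6^5 mod 14 = 6
6^6 mod 14 = 8
6^7 mod 14 = 6
6^8 mod 14 = 8
6^9 mod 14 = 6
6^10 mod 14 = 8
6^11 mod 14 = 6
6^12 mod 14 = 8


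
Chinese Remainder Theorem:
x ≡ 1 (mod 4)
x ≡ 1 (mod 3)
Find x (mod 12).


M = 4*3 = 12
M1 = M/4 = 3, M2 = M/3 = 4
M1^(-1) mod 4 = 3, M2^(-1) mod 3 = 1
x = 1*3*3 + 1*4*1 = 13
13 mod 12 = 1
Check: 1 mod 4 = 1 ✓, 1 mod 3 = 1 ✓

x ≡ 1 (mod 12)


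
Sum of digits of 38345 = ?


3 + 8 + 3 + 4 + 5 = 23


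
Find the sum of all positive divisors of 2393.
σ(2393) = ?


Divisors of 2393: 1, 2393
Sum = 1 + 2393 = 2394

σ(2393) = 2394


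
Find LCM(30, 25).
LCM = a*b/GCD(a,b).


GCD(30, 25) = 5
LCM = 30*25/5 = 750/5 = 150

LCM = 150


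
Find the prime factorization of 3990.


3990 / 2 = 1995
1995 / 3 = 665
665 / 5 = 133
133 / 7 = 19
19 / 19 = 1
3990 = 2 × 3 × 5 × 7 × 19


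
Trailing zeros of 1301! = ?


floor(1301/5) = 260
floor(1301/25) = 52
floor(1301/125) = 10
floor(1301/625) = 2
Total = 324

324 trailing zeros


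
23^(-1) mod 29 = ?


Use the extended Euclidean algorithm on (29, 23); each row r = 29*s + 23*t:
r=29, s=1, t=0
r=23, s=0, t=1
q=1: r=6, s=1, t=-1   [29*(1) + 23*(-1) = 6]
q=3: r=5, s=-3, t=4   [29*(-3) + 23*(4) = 5]
q=1: r=1, s=4, t=-5   [29*(4) + 23*(-5) = 1]
q=5: r=0, s=-23, t=29   [29*(-23) + 23*(29) = 0]
GCD = 1 with t = -5, so 23*(-5) ≡ 1 (mod 29)
Inverse = -5 mod 29 = 24
Check: 23 * 24 = 552 ≡ 1 (mod 29)

23^(-1) ≡ 24 (mod 29)


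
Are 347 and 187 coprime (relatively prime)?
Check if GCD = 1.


Euclidean algorithm:
347 = 1 * 187 + 160
187 = 1 * 160 + 27
160 = 5 * 27 + 25
27 = 1 * 25 + 2
25 = 12 * 2 + 1
2 = 2 * 1 + 0
GCD(347, 187) = 1

Yes, coprime (GCD = 1)


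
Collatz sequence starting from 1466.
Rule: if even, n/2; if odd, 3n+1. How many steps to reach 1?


1466 → 733 → 2200 → 1100 → 550 → 275 → 826 → 413 → 1240 → 620 → 310 → 155 → 466 → 233 → 700 → 350 → 175 → 526 → 263 → 790 → 395 → 1186 → 593 → 1780 → 890 → 445 → 1336 → 668 → 334 → 167 → 502 → 251 → 754 → 377 → 1132 → 566 → 283 → 850 → 425 → 1276 → 638 → 319 → 958 → 479 → 1438 → 719 → 2158 → 1079 → 3238 → 1619 → 4858 → 2429 → 7288 → 3644 → 1822 → 911 → 2734 → 1367 → 4102 → 2051 → 6154 → 3077 → 9232 → 4616 → 2308 → 1154 → 577 → 1732 → 866 → 433 → 1300 → 650 → 325 → 976 → 488 → 244 → 122 → 61 → 184 → 92 → 46 → 23 → 70 → 35 → 106 → 53 → 160 → 80 → 40 → 20 → 10 → 5 → 16 → 8 → 4 → 2 → 1
Total steps = 96

96 steps


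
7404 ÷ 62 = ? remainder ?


7404 = 62 * 119 + 26
Check: 7378 + 26 = 7404

q = 119, r = 26


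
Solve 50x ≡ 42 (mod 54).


GCD(50, 54) = 2 divides 42
Divide: 25x ≡ 21 (mod 27)
x ≡ 3 (mod 27)


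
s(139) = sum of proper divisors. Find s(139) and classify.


Proper divisors: 1
Sum = 1 = 1
1 < 139 → deficient

s(139) = 1 (deficient)


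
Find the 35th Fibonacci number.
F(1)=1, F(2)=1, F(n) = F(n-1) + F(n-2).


Sequence: 1, 1, 2, 3, 5, 8, 13, 21, 34, 55, 89, 144, 233, 377, 610, 987, 1597, 2584, 4181, 6765, 10946, 17711, 28657, 46368, 75025, 121393, 196418, 317811, 514229, 832040, 1346269, 2178309, 3524578, 5702887, 9227465
F(35) = 9227465


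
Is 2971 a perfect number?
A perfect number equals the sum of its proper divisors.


Proper divisors of 2971: 1
Sum = 1 = 1

No, 2971 is not perfect (1 ≠ 2971)


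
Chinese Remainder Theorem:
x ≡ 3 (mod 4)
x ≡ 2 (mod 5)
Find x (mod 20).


M = 4*5 = 20
M1 = M/4 = 5, M2 = M/5 = 4
M1^(-1) mod 4 = 1, M2^(-1) mod 5 = 4
x = 3*5*1 + 2*4*4 = 47
47 mod 20 = 7
Check: 7 mod 4 = 3 ✓, 7 mod 5 = 2 ✓

x ≡ 7 (mod 20)


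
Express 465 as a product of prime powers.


465 / 3 = 155
155 / 5 = 31
31 / 31 = 1
465 = 3 × 5 × 31


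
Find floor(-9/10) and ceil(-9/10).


-9/10 = -0.9000
floor = -1
ceil = 0

floor = -1, ceil = 0


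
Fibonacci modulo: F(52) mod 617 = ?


F(k) mod 617 for k=1..52:
1, 1, 2, 3, 5, 8, 13, 21, 34, 55, 89, 144, 233, 377, 610, 370, 363, 116, 479, 595, 457, 435, 275, 93, 368, 461, 212, 56, 268, 324, 592, 299, 274, 573, 230, 186, 416, 602, 401, 386, 170, 556, 109, 48, 157, 205, 362, 567, 312, 262, 574, 219
F(52) mod 617 = 219


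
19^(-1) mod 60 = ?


Use the extended Euclidean algorithm on (60, 19); each row r = 60*s + 19*t:
r=60, s=1, t=0
r=19, s=0, t=1
q=3: r=3, s=1, t=-3   [60*(1) + 19*(-3) = 3]
q=6: r=1, s=-6, t=19   [60*(-6) + 19*(19) = 1]
q=3: r=0, s=19, t=-60   [60*(19) + 19*(-60) = 0]
GCD = 1 with t = 19, so 19*(19) ≡ 1 (mod 60)
Inverse = 19 mod 60 = 19
Check: 19 * 19 = 361 ≡ 1 (mod 60)

19^(-1) ≡ 19 (mod 60)


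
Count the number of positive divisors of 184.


184 = 2^3 × 23^1
d(184) = (3+1) × (1+1) = 8

8 divisors


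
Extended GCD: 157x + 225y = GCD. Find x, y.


Tabular extended Euclidean (each row: r = 157*s + 225*t):
r=157, s=1, t=0
r=225, s=0, t=1
q=0: r=157, s=1, t=0   [157*(1) + 225*(0) = 157]
q=1: r=68, s=-1, t=1   [157*(-1) + 225*(1) = 68]
q=2: r=21, s=3, t=-2   [157*(3) + 225*(-2) = 21]
q=3: r=5, s=-10, t=7   [157*(-10) + 225*(7) = 5]
q=4: r=1, s=43, t=-30   [157*(43) + 225*(-30) = 1]
q=5: r=0, s=-225, t=157   [157*(-225) + 225*(157) = 0]
GCD = 1; from the row with r=1: x=43, y=-30
Check: 157*(43) + 225*(-30) = 6751 - 6750 = 1

GCD = 1, x = 43, y = -30


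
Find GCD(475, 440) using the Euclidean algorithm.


475 = 1 * 440 + 35
440 = 12 * 35 + 20
35 = 1 * 20 + 15
20 = 1 * 15 + 5
15 = 3 * 5 + 0
GCD = 5


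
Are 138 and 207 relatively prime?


Euclidean algorithm:
207 = 1 * 138 + 69
138 = 2 * 69 + 0
GCD(138, 207) = 69

No, not coprime (GCD = 69)


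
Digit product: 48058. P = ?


4 × 8 × 0 × 5 × 8 = 0


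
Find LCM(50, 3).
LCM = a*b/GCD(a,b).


GCD(50, 3) = 1
LCM = 50*3/1 = 150/1 = 150

LCM = 150


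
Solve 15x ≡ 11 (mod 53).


GCD(15, 53) = 1, unique solution
a^(-1) mod 53 = 46
x = 46 * 11 mod 53 = 29

x ≡ 29 (mod 53)


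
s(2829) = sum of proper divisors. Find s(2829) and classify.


Proper divisors: 1, 3, 23, 41, 69, 123, 943
Sum = 1 + 3 + 23 + 41 + 69 + 123 + 943 = 1203
1203 < 2829 → deficient

s(2829) = 1203 (deficient)


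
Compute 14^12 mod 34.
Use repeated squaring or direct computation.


14^1 mod 34 = 14
14^2 mod 34 = 26
14^3 mod 34 = 24
14^4 mod 34 = 30
14^5 mod 34 = 12
14^6 mod 34 = 32
14^7 mod 34 = 6
14^8 mod 34 = 16
14^9 mod 34 = 20
14^10 mod 34 = 8
14^11 mod 34 = 10
14^12 mod 34 = 4


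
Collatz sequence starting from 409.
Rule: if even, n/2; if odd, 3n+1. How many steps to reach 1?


409 → 1228 → 614 → 307 → 922 → 461 → 1384 → 692 → 346 → 173 → 520 → 260 → 130 → 65 → 196 → 98 → 49 → 148 → 74 → 37 → 112 → 56 → 28 → 14 → 7 → 22 → 11 → 34 → 17 → 52 → 26 → 13 → 40 → 20 → 10 → 5 → 16 → 8 → 4 → 2 → 1
Total steps = 40

40 steps


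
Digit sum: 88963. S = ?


8 + 8 + 9 + 6 + 3 = 34


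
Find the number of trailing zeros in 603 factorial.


floor(603/5) = 120
floor(603/25) = 24
floor(603/125) = 4
Total = 148

148 trailing zeros


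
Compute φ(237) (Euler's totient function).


237 = 3 × 79
Prime factors: 3, 79
φ(237) = 237 × (1-1/3) × (1-1/79)
= 237 × 2/3 × 78/79 = 156

φ(237) = 156


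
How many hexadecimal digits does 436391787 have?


436391787 in base 16 = 1A02CF6B
Number of digits = 8

8 digits (base 16)


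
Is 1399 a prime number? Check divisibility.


Check divisors up to sqrt(1399) = 37.4032
No divisors found.
1399 is prime.

Yes, 1399 is prime


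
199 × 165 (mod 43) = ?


199 × 165 = 32835
32835 mod 43 = 26


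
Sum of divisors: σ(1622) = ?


Divisors of 1622: 1, 2, 811, 1622
Sum = 1 + 2 + 811 + 1622 = 2436

σ(1622) = 2436


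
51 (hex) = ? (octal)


51 (base 16) = 81 (decimal)
81 (decimal) = 121 (base 8)


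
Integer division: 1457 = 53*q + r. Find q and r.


1457 = 53 * 27 + 26
Check: 1431 + 26 = 1457

q = 27, r = 26


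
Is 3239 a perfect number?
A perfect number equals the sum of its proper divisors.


Proper divisors of 3239: 1, 41, 79
Sum = 1 + 41 + 79 = 121

No, 3239 is not perfect (121 ≠ 3239)


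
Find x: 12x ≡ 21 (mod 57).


GCD(12, 57) = 3 divides 21
Divide: 4x ≡ 7 (mod 19)
x ≡ 16 (mod 19)


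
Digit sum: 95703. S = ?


9 + 5 + 7 + 0 + 3 = 24


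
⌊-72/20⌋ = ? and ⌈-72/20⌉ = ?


-72/20 = -3.6000
floor = -4
ceil = -3

floor = -4, ceil = -3


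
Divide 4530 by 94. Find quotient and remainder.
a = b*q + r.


4530 = 94 * 48 + 18
Check: 4512 + 18 = 4530

q = 48, r = 18


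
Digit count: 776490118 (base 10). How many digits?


776490118 has 9 digits in base 10
floor(log10(776490118)) + 1 = floor(8.8901) + 1 = 9

9 digits (base 10)


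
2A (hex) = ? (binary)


2A (base 16) = 42 (decimal)
42 (decimal) = 101010 (base 2)


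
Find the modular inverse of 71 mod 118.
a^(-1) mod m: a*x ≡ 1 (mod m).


Use the extended Euclidean algorithm on (118, 71); each row r = 118*s + 71*t:
r=118, s=1, t=0
r=71, s=0, t=1
q=1: r=47, s=1, t=-1   [118*(1) + 71*(-1) = 47]
q=1: r=24, s=-1, t=2   [118*(-1) + 71*(2) = 24]
q=1: r=23, s=2, t=-3   [118*(2) + 71*(-3) = 23]
q=1: r=1, s=-3, t=5   [118*(-3) + 71*(5) = 1]
q=23: r=0, s=71, t=-118   [118*(71) + 71*(-118) = 0]
GCD = 1 with t = 5, so 71*(5) ≡ 1 (mod 118)
Inverse = 5 mod 118 = 5
Check: 71 * 5 = 355 ≡ 1 (mod 118)

71^(-1) ≡ 5 (mod 118)


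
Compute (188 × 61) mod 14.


188 × 61 = 11468
11468 mod 14 = 2


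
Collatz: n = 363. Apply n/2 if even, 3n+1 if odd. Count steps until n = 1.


363 → 1090 → 545 → 1636 → 818 → 409 → 1228 → 614 → 307 → 922 → 461 → 1384 → 692 → 346 → 173 → 520 → 260 → 130 → 65 → 196 → 98 → 49 → 148 → 74 → 37 → 112 → 56 → 28 → 14 → 7 → 22 → 11 → 34 → 17 → 52 → 26 → 13 → 40 → 20 → 10 → 5 → 16 → 8 → 4 → 2 → 1
Total steps = 45

45 steps


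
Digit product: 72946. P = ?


7 × 2 × 9 × 4 × 6 = 3024


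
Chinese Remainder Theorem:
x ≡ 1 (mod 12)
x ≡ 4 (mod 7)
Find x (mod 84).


M = 12*7 = 84
M1 = M/12 = 7, M2 = M/7 = 12
M1^(-1) mod 12 = 7, M2^(-1) mod 7 = 3
x = 1*7*7 + 4*12*3 = 193
193 mod 84 = 25
Check: 25 mod 12 = 1 ✓, 25 mod 7 = 4 ✓

x ≡ 25 (mod 84)


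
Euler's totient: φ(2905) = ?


2905 = 5 × 7 × 83
Prime factors: 5, 7, 83
φ(2905) = 2905 × (1-1/5) × (1-1/7) × (1-1/83)
= 2905 × 4/5 × 6/7 × 82/83 = 1968

φ(2905) = 1968


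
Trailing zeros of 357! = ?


floor(357/5) = 71
floor(357/25) = 14
floor(357/125) = 2
Total = 87

87 trailing zeros


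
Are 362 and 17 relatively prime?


Euclidean algorithm:
362 = 21 * 17 + 5
17 = 3 * 5 + 2
5 = 2 * 2 + 1
2 = 2 * 1 + 0
GCD(362, 17) = 1

Yes, coprime (GCD = 1)


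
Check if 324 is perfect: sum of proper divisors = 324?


Proper divisors of 324: 1, 2, 3, 4, 6, 9, 12, 18, 27, 36, 54, 81, 108, 162
Sum = 1 + 2 + 3 + 4 + 6 + 9 + 12 + 18 + 27 + 36 + 54 + 81 + 108 + 162 = 523

No, 324 is not perfect (523 ≠ 324)


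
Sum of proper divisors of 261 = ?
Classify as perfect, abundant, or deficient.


Proper divisors: 1, 3, 9, 29, 87
Sum = 1 + 3 + 9 + 29 + 87 = 129
129 < 261 → deficient

s(261) = 129 (deficient)


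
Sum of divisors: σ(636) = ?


Divisors of 636: 1, 2, 3, 4, 6, 12, 53, 106, 159, 212, 318, 636
Sum = 1 + 2 + 3 + 4 + 6 + 12 + 53 + 106 + 159 + 212 + 318 + 636 = 1512

σ(636) = 1512


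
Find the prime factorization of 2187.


2187 / 3 = 729
729 / 3 = 243
243 / 3 = 81
81 / 3 = 27
27 / 3 = 9
9 / 3 = 3
3 / 3 = 1
2187 = 3^7


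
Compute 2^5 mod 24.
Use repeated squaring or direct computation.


2^1 mod 24 = 2
2^2 mod 24 = 4
2^3 mod 24 = 8
2^4 mod 24 = 16
2^5 mod 24 = 8


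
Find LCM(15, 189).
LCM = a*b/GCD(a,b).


GCD(15, 189) = 3
LCM = 15*189/3 = 2835/3 = 945

LCM = 945


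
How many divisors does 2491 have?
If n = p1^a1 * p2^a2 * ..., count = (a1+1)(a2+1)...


2491 = 47^1 × 53^1
d(2491) = (1+1) × (1+1) = 4

4 divisors


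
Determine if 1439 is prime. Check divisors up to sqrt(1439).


Check divisors up to sqrt(1439) = 37.9342
No divisors found.
1439 is prime.

Yes, 1439 is prime


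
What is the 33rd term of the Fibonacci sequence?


Sequence: 1, 1, 2, 3, 5, 8, 13, 21, 34, 55, 89, 144, 233, 377, 610, 987, 1597, 2584, 4181, 6765, 10946, 17711, 28657, 46368, 75025, 121393, 196418, 317811, 514229, 832040, 1346269, 2178309, 3524578
F(33) = 3524578


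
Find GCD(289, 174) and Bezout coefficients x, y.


Tabular extended Euclidean (each row: r = 289*s + 174*t):
r=289, s=1, t=0
r=174, s=0, t=1
q=1: r=115, s=1, t=-1   [289*(1) + 174*(-1) = 115]
q=1: r=59, s=-1, t=2   [289*(-1) + 174*(2) = 59]
q=1: r=56, s=2, t=-3   [289*(2) + 174*(-3) = 56]
q=1: r=3, s=-3, t=5   [289*(-3) + 174*(5) = 3]
q=18: r=2, s=56, t=-93   [289*(56) + 174*(-93) = 2]
q=1: r=1, s=-59, t=98   [289*(-59) + 174*(98) = 1]
q=2: r=0, s=174, t=-289   [289*(174) + 174*(-289) = 0]
GCD = 1; from the row with r=1: x=-59, y=98
Check: 289*(-59) + 174*(98) = -17051 + 17052 = 1

GCD = 1, x = -59, y = 98


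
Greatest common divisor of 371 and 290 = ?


371 = 1 * 290 + 81
290 = 3 * 81 + 47
81 = 1 * 47 + 34
47 = 1 * 34 + 13
34 = 2 * 13 + 8
13 = 1 * 8 + 5
8 = 1 * 5 + 3
5 = 1 * 3 + 2
3 = 1 * 2 + 1
2 = 2 * 1 + 0
GCD = 1


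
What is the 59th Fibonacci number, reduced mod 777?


F(k) mod 777 for k=1..59:
1, 1, 2, 3, 5, 8, 13, 21, 34, 55, 89, 144, 233, 377, 610, 210, 43, 253, 296, 549, 68, 617, 685, 525, 433, 181, 614, 18, 632, 650, 505, 378, 106, 484, 590, 297, 110, 407, 517, 147, 664, 34, 698, 732, 653, 608, 484, 315, 22, 337, 359, 696, 278, 197, 475, 672, 370, 265, 635
F(59) mod 777 = 635


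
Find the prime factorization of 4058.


4058 / 2 = 2029
2029 / 2029 = 1
4058 = 2 × 2029


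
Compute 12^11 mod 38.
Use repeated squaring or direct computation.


12^1 mod 38 = 12
12^2 mod 38 = 30
12^3 mod 38 = 18
12^4 mod 38 = 26
12^5 mod 38 = 8
12^6 mod 38 = 20
12^7 mod 38 = 12
12^8 mod 38 = 30
12^9 mod 38 = 18
12^10 mod 38 = 26
12^11 mod 38 = 8


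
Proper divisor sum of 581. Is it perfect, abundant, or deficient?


Proper divisors: 1, 7, 83
Sum = 1 + 7 + 83 = 91
91 < 581 → deficient

s(581) = 91 (deficient)


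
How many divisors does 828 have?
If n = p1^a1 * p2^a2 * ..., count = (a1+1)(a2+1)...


828 = 2^2 × 3^2 × 23^1
d(828) = (2+1) × (2+1) × (1+1) = 18

18 divisors


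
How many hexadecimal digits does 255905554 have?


255905554 in base 16 = F40CF12
Number of digits = 7

7 digits (base 16)


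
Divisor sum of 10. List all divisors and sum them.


Divisors of 10: 1, 2, 5, 10
Sum = 1 + 2 + 5 + 10 = 18

σ(10) = 18


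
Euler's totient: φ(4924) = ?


4924 = 2^2 × 1231
Prime factors: 2, 1231
φ(4924) = 4924 × (1-1/2) × (1-1/1231)
= 4924 × 1/2 × 1230/1231 = 2460

φ(4924) = 2460


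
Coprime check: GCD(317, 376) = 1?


Euclidean algorithm:
376 = 1 * 317 + 59
317 = 5 * 59 + 22
59 = 2 * 22 + 15
22 = 1 * 15 + 7
15 = 2 * 7 + 1
7 = 7 * 1 + 0
GCD(317, 376) = 1

Yes, coprime (GCD = 1)


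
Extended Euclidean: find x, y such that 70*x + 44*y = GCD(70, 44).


Tabular extended Euclidean (each row: r = 70*s + 44*t):
r=70, s=1, t=0
r=44, s=0, t=1
q=1: r=26, s=1, t=-1   [70*(1) + 44*(-1) = 26]
q=1: r=18, s=-1, t=2   [70*(-1) + 44*(2) = 18]
q=1: r=8, s=2, t=-3   [70*(2) + 44*(-3) = 8]
q=2: r=2, s=-5, t=8   [70*(-5) + 44*(8) = 2]
q=4: r=0, s=22, t=-35   [70*(22) + 44*(-35) = 0]
GCD = 2; from the row with r=2: x=-5, y=8
Check: 70*(-5) + 44*(8) = -350 + 352 = 2

GCD = 2, x = -5, y = 8


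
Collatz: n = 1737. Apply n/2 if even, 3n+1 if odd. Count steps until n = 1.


1737 → 5212 → 2606 → 1303 → 3910 → 1955 → 5866 → 2933 → 8800 → 4400 → 2200 → 1100 → 550 → 275 → 826 → 413 → 1240 → 620 → 310 → 155 → 466 → 233 → 700 → 350 → 175 → 526 → 263 → 790 → 395 → 1186 → 593 → 1780 → 890 → 445 → 1336 → 668 → 334 → 167 → 502 → 251 → 754 → 377 → 1132 → 566 → 283 → 850 → 425 → 1276 → 638 → 319 → 958 → 479 → 1438 → 719 → 2158 → 1079 → 3238 → 1619 → 4858 → 2429 → 7288 → 3644 → 1822 → 911 → 2734 → 1367 → 4102 → 2051 → 6154 → 3077 → 9232 → 4616 → 2308 → 1154 → 577 → 1732 → 866 → 433 → 1300 → 650 → 325 → 976 → 488 → 244 → 122 → 61 → 184 → 92 → 46 → 23 → 70 → 35 → 106 → 53 → 160 → 80 → 40 → 20 → 10 → 5 → 16 → 8 → 4 → 2 → 1
Total steps = 104

104 steps


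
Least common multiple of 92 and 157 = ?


GCD(92, 157) = 1
LCM = 92*157/1 = 14444/1 = 14444

LCM = 14444


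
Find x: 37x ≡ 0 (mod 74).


GCD(37, 74) = 37 divides 0
Divide: 1x ≡ 0 (mod 2)
x ≡ 0 (mod 2)


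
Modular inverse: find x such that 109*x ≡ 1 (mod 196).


Use the extended Euclidean algorithm on (196, 109); each row r = 196*s + 109*t:
r=196, s=1, t=0
r=109, s=0, t=1
q=1: r=87, s=1, t=-1   [196*(1) + 109*(-1) = 87]
q=1: r=22, s=-1, t=2   [196*(-1) + 109*(2) = 22]
q=3: r=21, s=4, t=-7   [196*(4) + 109*(-7) = 21]
q=1: r=1, s=-5, t=9   [196*(-5) + 109*(9) = 1]
q=21: r=0, s=109, t=-196   [196*(109) + 109*(-196) = 0]
GCD = 1 with t = 9, so 109*(9) ≡ 1 (mod 196)
Inverse = 9 mod 196 = 9
Check: 109 * 9 = 981 ≡ 1 (mod 196)

109^(-1) ≡ 9 (mod 196)


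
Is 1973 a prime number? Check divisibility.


Check divisors up to sqrt(1973) = 44.4185
No divisors found.
1973 is prime.

Yes, 1973 is prime


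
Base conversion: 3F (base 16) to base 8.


3F (base 16) = 63 (decimal)
63 (decimal) = 77 (base 8)


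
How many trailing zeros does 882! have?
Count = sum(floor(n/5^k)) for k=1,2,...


floor(882/5) = 176
floor(882/25) = 35
floor(882/125) = 7
floor(882/625) = 1
Total = 219

219 trailing zeros


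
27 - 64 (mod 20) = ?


27 - 64 = -37
-37 mod 20 = 3


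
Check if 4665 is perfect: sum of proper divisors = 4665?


Proper divisors of 4665: 1, 3, 5, 15, 311, 933, 1555
Sum = 1 + 3 + 5 + 15 + 311 + 933 + 1555 = 2823

No, 4665 is not perfect (2823 ≠ 4665)


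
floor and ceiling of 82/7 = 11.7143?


82/7 = 11.7143
floor = 11
ceil = 12

floor = 11, ceil = 12


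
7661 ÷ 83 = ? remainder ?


7661 = 83 * 92 + 25
Check: 7636 + 25 = 7661

q = 92, r = 25


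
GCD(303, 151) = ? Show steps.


303 = 2 * 151 + 1
151 = 151 * 1 + 0
GCD = 1


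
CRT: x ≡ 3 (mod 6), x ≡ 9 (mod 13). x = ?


M = 6*13 = 78
M1 = M/6 = 13, M2 = M/13 = 6
M1^(-1) mod 6 = 1, M2^(-1) mod 13 = 11
x = 3*13*1 + 9*6*11 = 633
633 mod 78 = 9
Check: 9 mod 6 = 3 ✓, 9 mod 13 = 9 ✓

x ≡ 9 (mod 78)


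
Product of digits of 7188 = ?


7 × 1 × 8 × 8 = 448


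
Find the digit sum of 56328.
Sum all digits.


5 + 6 + 3 + 2 + 8 = 24


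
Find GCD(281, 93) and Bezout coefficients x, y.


Tabular extended Euclidean (each row: r = 281*s + 93*t):
r=281, s=1, t=0
r=93, s=0, t=1
q=3: r=2, s=1, t=-3   [281*(1) + 93*(-3) = 2]
q=46: r=1, s=-46, t=139   [281*(-46) + 93*(139) = 1]
q=2: r=0, s=93, t=-281   [281*(93) + 93*(-281) = 0]
GCD = 1; from the row with r=1: x=-46, y=139
Check: 281*(-46) + 93*(139) = -12926 + 12927 = 1

GCD = 1, x = -46, y = 139


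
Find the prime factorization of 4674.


4674 / 2 = 2337
2337 / 3 = 779
779 / 19 = 41
41 / 41 = 1
4674 = 2 × 3 × 19 × 41


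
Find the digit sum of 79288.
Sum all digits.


7 + 9 + 2 + 8 + 8 = 34


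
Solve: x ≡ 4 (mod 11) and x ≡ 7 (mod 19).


M = 11*19 = 209
M1 = M/11 = 19, M2 = M/19 = 11
M1^(-1) mod 11 = 7, M2^(-1) mod 19 = 7
x = 4*19*7 + 7*11*7 = 1071
1071 mod 209 = 26
Check: 26 mod 11 = 4 ✓, 26 mod 19 = 7 ✓

x ≡ 26 (mod 209)


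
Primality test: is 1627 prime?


Check divisors up to sqrt(1627) = 40.3361
No divisors found.
1627 is prime.

Yes, 1627 is prime


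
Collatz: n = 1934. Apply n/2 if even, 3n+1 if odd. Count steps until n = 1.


1934 → 967 → 2902 → 1451 → 4354 → 2177 → 6532 → 3266 → 1633 → 4900 → 2450 → 1225 → 3676 → 1838 → 919 → 2758 → 1379 → 4138 → 2069 → 6208 → 3104 → 1552 → 776 → 388 → 194 → 97 → 292 → 146 → 73 → 220 → 110 → 55 → 166 → 83 → 250 → 125 → 376 → 188 → 94 → 47 → 142 → 71 → 214 → 107 → 322 → 161 → 484 → 242 → 121 → 364 → 182 → 91 → 274 → 137 → 412 → 206 → 103 → 310 → 155 → 466 → 233 → 700 → 350 → 175 → 526 → 263 → 790 → 395 → 1186 → 593 → 1780 → 890 → 445 → 1336 → 668 → 334 → 167 → 502 → 251 → 754 → 377 → 1132 → 566 → 283 → 850 → 425 → 1276 → 638 → 319 → 958 → 479 → 1438 → 719 → 2158 → 1079 → 3238 → 1619 → 4858 → 2429 → 7288 → 3644 → 1822 → 911 → 2734 → 1367 → 4102 → 2051 → 6154 → 3077 → 9232 → 4616 → 2308 → 1154 → 577 → 1732 → 866 → 433 → 1300 → 650 → 325 → 976 → 488 → 244 → 122 → 61 → 184 → 92 → 46 → 23 → 70 → 35 → 106 → 53 → 160 → 80 → 40 → 20 → 10 → 5 → 16 → 8 → 4 → 2 → 1
Total steps = 143

143 steps


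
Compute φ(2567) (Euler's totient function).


2567 = 17 × 151
Prime factors: 17, 151
φ(2567) = 2567 × (1-1/17) × (1-1/151)
= 2567 × 16/17 × 150/151 = 2400

φ(2567) = 2400


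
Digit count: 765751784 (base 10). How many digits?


765751784 has 9 digits in base 10
floor(log10(765751784)) + 1 = floor(8.8841) + 1 = 9

9 digits (base 10)


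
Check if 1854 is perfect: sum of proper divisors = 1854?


Proper divisors of 1854: 1, 2, 3, 6, 9, 18, 103, 206, 309, 618, 927
Sum = 1 + 2 + 3 + 6 + 9 + 18 + 103 + 206 + 309 + 618 + 927 = 2202

No, 1854 is not perfect (2202 ≠ 1854)


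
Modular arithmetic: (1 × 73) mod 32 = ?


1 × 73 = 73
73 mod 32 = 9


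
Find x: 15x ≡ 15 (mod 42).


GCD(15, 42) = 3 divides 15
Divide: 5x ≡ 5 (mod 14)
x ≡ 1 (mod 14)


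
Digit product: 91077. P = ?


9 × 1 × 0 × 7 × 7 = 0


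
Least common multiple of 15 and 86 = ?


GCD(15, 86) = 1
LCM = 15*86/1 = 1290/1 = 1290

LCM = 1290


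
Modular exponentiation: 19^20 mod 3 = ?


19^1 mod 3 = 1
19^2 mod 3 = 1
19^3 mod 3 = 1
19^4 mod 3 = 1
19^5 mod 3 = 1
19^6 mod 3 = 1
19^7 mod 3 = 1
19^8 mod 3 = 1
19^9 mod 3 = 1
19^10 mod 3 = 1
19^11 mod 3 = 1
19^12 mod 3 = 1
19^13 mod 3 = 1
19^14 mod 3 = 1
19^15 mod 3 = 1
19^16 mod 3 = 1
19^17 mod 3 = 1
19^18 mod 3 = 1
19^19 mod 3 = 1
19^20 mod 3 = 1


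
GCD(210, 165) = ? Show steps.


210 = 1 * 165 + 45
165 = 3 * 45 + 30
45 = 1 * 30 + 15
30 = 2 * 15 + 0
GCD = 15


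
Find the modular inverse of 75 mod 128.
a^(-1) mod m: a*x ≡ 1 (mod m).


Use the extended Euclidean algorithm on (128, 75); each row r = 128*s + 75*t:
r=128, s=1, t=0
r=75, s=0, t=1
q=1: r=53, s=1, t=-1   [128*(1) + 75*(-1) = 53]
q=1: r=22, s=-1, t=2   [128*(-1) + 75*(2) = 22]
q=2: r=9, s=3, t=-5   [128*(3) + 75*(-5) = 9]
q=2: r=4, s=-7, t=12   [128*(-7) + 75*(12) = 4]
q=2: r=1, s=17, t=-29   [128*(17) + 75*(-29) = 1]
q=4: r=0, s=-75, t=128   [128*(-75) + 75*(128) = 0]
GCD = 1 with t = -29, so 75*(-29) ≡ 1 (mod 128)
Inverse = -29 mod 128 = 99
Check: 75 * 99 = 7425 ≡ 1 (mod 128)

75^(-1) ≡ 99 (mod 128)


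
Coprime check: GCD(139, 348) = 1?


Euclidean algorithm:
348 = 2 * 139 + 70
139 = 1 * 70 + 69
70 = 1 * 69 + 1
69 = 69 * 1 + 0
GCD(139, 348) = 1

Yes, coprime (GCD = 1)


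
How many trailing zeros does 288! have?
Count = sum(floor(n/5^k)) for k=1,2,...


floor(288/5) = 57
floor(288/25) = 11
floor(288/125) = 2
Total = 70

70 trailing zeros


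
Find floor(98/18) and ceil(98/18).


98/18 = 5.4444
floor = 5
ceil = 6

floor = 5, ceil = 6


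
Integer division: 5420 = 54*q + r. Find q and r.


5420 = 54 * 100 + 20
Check: 5400 + 20 = 5420

q = 100, r = 20


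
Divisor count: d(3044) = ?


3044 = 2^2 × 761^1
d(3044) = (2+1) × (1+1) = 6

6 divisors


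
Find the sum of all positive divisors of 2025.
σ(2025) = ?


Divisors of 2025: 1, 3, 5, 9, 15, 25, 27, 45, 75, 81, 135, 225, 405, 675, 2025
Sum = 1 + 3 + 5 + 9 + 15 + 25 + 27 + 45 + 75 + 81 + 135 + 225 + 405 + 675 + 2025 = 3751

σ(2025) = 3751


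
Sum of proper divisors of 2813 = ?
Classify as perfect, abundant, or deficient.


Proper divisors: 1, 29, 97
Sum = 1 + 29 + 97 = 127
127 < 2813 → deficient

s(2813) = 127 (deficient)


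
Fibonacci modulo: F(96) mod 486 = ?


F(k) mod 486 for k=1..96:
1, 1, 2, 3, 5, 8, 13, 21, 34, 55, 89, 144, 233, 377, 124, 15, 139, 154, 293, 447, 254, 215, 469, 198, 181, 379, 74, 453, 41, 8, 49, 57, 106, 163, 269, 432, 215, 161, 376, 51, 427, 478, 419, 411, 344, 269, 127, 396, 37, 433, 470, 417, 401, 332, 247, 93, 340, 433, 287, 234, 35, 269, 304, 87, 391, 478, 383, 375, 272, 161, 433, 108, 55, 163, 218, 381, 113, 8, 121, 129, 250, 379, 143, 36, 179, 215, 394, 123, 31, 154, 185, 339, 38, 377, 415, 306
F(96) mod 486 = 306


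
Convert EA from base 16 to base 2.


EA (base 16) = 234 (decimal)
234 (decimal) = 11101010 (base 2)


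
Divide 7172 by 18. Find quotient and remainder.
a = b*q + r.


7172 = 18 * 398 + 8
Check: 7164 + 8 = 7172

q = 398, r = 8


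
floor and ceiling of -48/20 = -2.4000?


-48/20 = -2.4000
floor = -3
ceil = -2

floor = -3, ceil = -2


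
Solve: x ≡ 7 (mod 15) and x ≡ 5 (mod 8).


M = 15*8 = 120
M1 = M/15 = 8, M2 = M/8 = 15
M1^(-1) mod 15 = 2, M2^(-1) mod 8 = 7
x = 7*8*2 + 5*15*7 = 637
637 mod 120 = 37
Check: 37 mod 15 = 7 ✓, 37 mod 8 = 5 ✓

x ≡ 37 (mod 120)


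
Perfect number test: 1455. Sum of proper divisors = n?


Proper divisors of 1455: 1, 3, 5, 15, 97, 291, 485
Sum = 1 + 3 + 5 + 15 + 97 + 291 + 485 = 897

No, 1455 is not perfect (897 ≠ 1455)


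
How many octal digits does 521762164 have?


521762164 in base 8 = 3706272564
Number of digits = 10

10 digits (base 8)


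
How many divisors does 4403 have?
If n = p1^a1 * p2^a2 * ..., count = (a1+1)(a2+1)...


4403 = 7^1 × 17^1 × 37^1
d(4403) = (1+1) × (1+1) × (1+1) = 8

8 divisors


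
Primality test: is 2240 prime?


2240 / 2 = 1120 (exact division)
2240 is NOT prime.

No, 2240 is not prime


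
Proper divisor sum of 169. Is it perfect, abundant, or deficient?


Proper divisors: 1, 13
Sum = 1 + 13 = 14
14 < 169 → deficient

s(169) = 14 (deficient)


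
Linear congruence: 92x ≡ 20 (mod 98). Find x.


GCD(92, 98) = 2 divides 20
Divide: 46x ≡ 10 (mod 49)
x ≡ 13 (mod 49)


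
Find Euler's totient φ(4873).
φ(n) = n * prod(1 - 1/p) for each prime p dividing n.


4873 = 11 × 443
Prime factors: 11, 443
φ(4873) = 4873 × (1-1/11) × (1-1/443)
= 4873 × 10/11 × 442/443 = 4420

φ(4873) = 4420


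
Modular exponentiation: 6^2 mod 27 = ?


6^1 mod 27 = 6
6^2 mod 27 = 9


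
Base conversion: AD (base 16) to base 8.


AD (base 16) = 173 (decimal)
173 (decimal) = 255 (base 8)


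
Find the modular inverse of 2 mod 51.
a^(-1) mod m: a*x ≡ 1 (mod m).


Use the extended Euclidean algorithm on (51, 2); each row r = 51*s + 2*t:
r=51, s=1, t=0
r=2, s=0, t=1
q=25: r=1, s=1, t=-25   [51*(1) + 2*(-25) = 1]
q=2: r=0, s=-2, t=51   [51*(-2) + 2*(51) = 0]
GCD = 1 with t = -25, so 2*(-25) ≡ 1 (mod 51)
Inverse = -25 mod 51 = 26
Check: 2 * 26 = 52 ≡ 1 (mod 51)

2^(-1) ≡ 26 (mod 51)


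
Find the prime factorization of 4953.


4953 / 3 = 1651
1651 / 13 = 127
127 / 127 = 1
4953 = 3 × 13 × 127


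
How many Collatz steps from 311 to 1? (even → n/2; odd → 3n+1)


311 → 934 → 467 → 1402 → 701 → 2104 → 1052 → 526 → 263 → 790 → 395 → 1186 → 593 → 1780 → 890 → 445 → 1336 → 668 → 334 → 167 → 502 → 251 → 754 → 377 → 1132 → 566 → 283 → 850 → 425 → 1276 → 638 → 319 → 958 → 479 → 1438 → 719 → 2158 → 1079 → 3238 → 1619 → 4858 → 2429 → 7288 → 3644 → 1822 → 911 → 2734 → 1367 → 4102 → 2051 → 6154 → 3077 → 9232 → 4616 → 2308 → 1154 → 577 → 1732 → 866 → 433 → 1300 → 650 → 325 → 976 → 488 → 244 → 122 → 61 → 184 → 92 → 46 → 23 → 70 → 35 → 106 → 53 → 160 → 80 → 40 → 20 → 10 → 5 → 16 → 8 → 4 → 2 → 1
Total steps = 86

86 steps


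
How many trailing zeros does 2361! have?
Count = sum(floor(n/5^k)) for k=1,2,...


floor(2361/5) = 472
floor(2361/25) = 94
floor(2361/125) = 18
floor(2361/625) = 3
Total = 587

587 trailing zeros


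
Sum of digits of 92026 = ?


9 + 2 + 0 + 2 + 6 = 19


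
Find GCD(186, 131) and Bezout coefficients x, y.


Tabular extended Euclidean (each row: r = 186*s + 131*t):
r=186, s=1, t=0
r=131, s=0, t=1
q=1: r=55, s=1, t=-1   [186*(1) + 131*(-1) = 55]
q=2: r=21, s=-2, t=3   [186*(-2) + 131*(3) = 21]
q=2: r=13, s=5, t=-7   [186*(5) + 131*(-7) = 13]
q=1: r=8, s=-7, t=10   [186*(-7) + 131*(10) = 8]
q=1: r=5, s=12, t=-17   [186*(12) + 131*(-17) = 5]
q=1: r=3, s=-19, t=27   [186*(-19) + 131*(27) = 3]
q=1: r=2, s=31, t=-44   [186*(31) + 131*(-44) = 2]
q=1: r=1, s=-50, t=71   [186*(-50) + 131*(71) = 1]
q=2: r=0, s=131, t=-186   [186*(131) + 131*(-186) = 0]
GCD = 1; from the row with r=1: x=-50, y=71
Check: 186*(-50) + 131*(71) = -9300 + 9301 = 1

GCD = 1, x = -50, y = 71


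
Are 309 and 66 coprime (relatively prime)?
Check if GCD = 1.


Euclidean algorithm:
309 = 4 * 66 + 45
66 = 1 * 45 + 21
45 = 2 * 21 + 3
21 = 7 * 3 + 0
GCD(309, 66) = 3

No, not coprime (GCD = 3)


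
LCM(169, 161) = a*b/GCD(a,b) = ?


GCD(169, 161) = 1
LCM = 169*161/1 = 27209/1 = 27209

LCM = 27209


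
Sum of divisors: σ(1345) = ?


Divisors of 1345: 1, 5, 269, 1345
Sum = 1 + 5 + 269 + 1345 = 1620

σ(1345) = 1620


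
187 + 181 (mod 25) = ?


187 + 181 = 368
368 mod 25 = 18


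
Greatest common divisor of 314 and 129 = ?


314 = 2 * 129 + 56
129 = 2 * 56 + 17
56 = 3 * 17 + 5
17 = 3 * 5 + 2
5 = 2 * 2 + 1
2 = 2 * 1 + 0
GCD = 1


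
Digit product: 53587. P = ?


5 × 3 × 5 × 8 × 7 = 4200


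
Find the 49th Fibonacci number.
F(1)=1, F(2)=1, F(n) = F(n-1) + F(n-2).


Sequence: 1, 1, 2, 3, 5, 8, 13, 21, 34, 55, 89, 144, 233, 377, 610, 987, 1597, 2584, 4181, 6765, 10946, 17711, 28657, 46368, 75025, 121393, 196418, 317811, 514229, 832040, 1346269, 2178309, 3524578, 5702887, 9227465, 14930352, 24157817, 39088169, 63245986, 102334155, 165580141, 267914296, 433494437, 701408733, 1134903170, 1836311903, 2971215073, 4807526976, 7778742049
F(49) = 7778742049


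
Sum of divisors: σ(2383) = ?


Divisors of 2383: 1, 2383
Sum = 1 + 2383 = 2384

σ(2383) = 2384


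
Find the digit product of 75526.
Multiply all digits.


7 × 5 × 5 × 2 × 6 = 2100


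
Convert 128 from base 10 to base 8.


128 (base 10) = 128 (decimal)
128 (decimal) = 200 (base 8)


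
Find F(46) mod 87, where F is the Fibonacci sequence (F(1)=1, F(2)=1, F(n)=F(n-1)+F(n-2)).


F(k) mod 87 for k=1..46:
1, 1, 2, 3, 5, 8, 13, 21, 34, 55, 2, 57, 59, 29, 1, 30, 31, 61, 5, 66, 71, 50, 34, 84, 31, 28, 59, 0, 59, 59, 31, 3, 34, 37, 71, 21, 5, 26, 31, 57, 1, 58, 59, 30, 2, 32
F(46) mod 87 = 32


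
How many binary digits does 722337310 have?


722337310 in base 2 = 101011000011011111111000011110
Number of digits = 30

30 digits (base 2)


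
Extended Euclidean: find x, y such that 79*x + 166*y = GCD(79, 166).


Tabular extended Euclidean (each row: r = 79*s + 166*t):
r=79, s=1, t=0
r=166, s=0, t=1
q=0: r=79, s=1, t=0   [79*(1) + 166*(0) = 79]
q=2: r=8, s=-2, t=1   [79*(-2) + 166*(1) = 8]
q=9: r=7, s=19, t=-9   [79*(19) + 166*(-9) = 7]
q=1: r=1, s=-21, t=10   [79*(-21) + 166*(10) = 1]
q=7: r=0, s=166, t=-79   [79*(166) + 166*(-79) = 0]
GCD = 1; from the row with r=1: x=-21, y=10
Check: 79*(-21) + 166*(10) = -1659 + 1660 = 1

GCD = 1, x = -21, y = 10


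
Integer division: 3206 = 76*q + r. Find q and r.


3206 = 76 * 42 + 14
Check: 3192 + 14 = 3206

q = 42, r = 14


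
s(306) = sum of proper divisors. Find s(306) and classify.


Proper divisors: 1, 2, 3, 6, 9, 17, 18, 34, 51, 102, 153
Sum = 1 + 2 + 3 + 6 + 9 + 17 + 18 + 34 + 51 + 102 + 153 = 396
396 > 306 → abundant

s(306) = 396 (abundant)


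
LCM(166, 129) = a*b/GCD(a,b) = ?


GCD(166, 129) = 1
LCM = 166*129/1 = 21414/1 = 21414

LCM = 21414


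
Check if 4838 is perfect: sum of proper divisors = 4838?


Proper divisors of 4838: 1, 2, 41, 59, 82, 118, 2419
Sum = 1 + 2 + 41 + 59 + 82 + 118 + 2419 = 2722

No, 4838 is not perfect (2722 ≠ 4838)


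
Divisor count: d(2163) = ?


2163 = 3^1 × 7^1 × 103^1
d(2163) = (1+1) × (1+1) × (1+1) = 8

8 divisors


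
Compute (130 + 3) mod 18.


130 + 3 = 133
133 mod 18 = 7


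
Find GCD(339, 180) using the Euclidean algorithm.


339 = 1 * 180 + 159
180 = 1 * 159 + 21
159 = 7 * 21 + 12
21 = 1 * 12 + 9
12 = 1 * 9 + 3
9 = 3 * 3 + 0
GCD = 3


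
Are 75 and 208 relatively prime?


Euclidean algorithm:
208 = 2 * 75 + 58
75 = 1 * 58 + 17
58 = 3 * 17 + 7
17 = 2 * 7 + 3
7 = 2 * 3 + 1
3 = 3 * 1 + 0
GCD(75, 208) = 1

Yes, coprime (GCD = 1)


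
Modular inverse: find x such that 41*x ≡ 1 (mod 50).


Use the extended Euclidean algorithm on (50, 41); each row r = 50*s + 41*t:
r=50, s=1, t=0
r=41, s=0, t=1
q=1: r=9, s=1, t=-1   [50*(1) + 41*(-1) = 9]
q=4: r=5, s=-4, t=5   [50*(-4) + 41*(5) = 5]
q=1: r=4, s=5, t=-6   [50*(5) + 41*(-6) = 4]
q=1: r=1, s=-9, t=11   [50*(-9) + 41*(11) = 1]
q=4: r=0, s=41, t=-50   [50*(41) + 41*(-50) = 0]
GCD = 1 with t = 11, so 41*(11) ≡ 1 (mod 50)
Inverse = 11 mod 50 = 11
Check: 41 * 11 = 451 ≡ 1 (mod 50)

41^(-1) ≡ 11 (mod 50)


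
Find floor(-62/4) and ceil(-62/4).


-62/4 = -15.5000
floor = -16
ceil = -15

floor = -16, ceil = -15


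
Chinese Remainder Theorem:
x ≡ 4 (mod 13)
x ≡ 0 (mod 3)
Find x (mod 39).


M = 13*3 = 39
M1 = M/13 = 3, M2 = M/3 = 13
M1^(-1) mod 13 = 9, M2^(-1) mod 3 = 1
x = 4*3*9 + 0*13*1 = 108
108 mod 39 = 30
Check: 30 mod 13 = 4 ✓, 30 mod 3 = 0 ✓

x ≡ 30 (mod 39)


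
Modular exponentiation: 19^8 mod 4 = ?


19^1 mod 4 = 3
19^2 mod 4 = 1
19^3 mod 4 = 3
19^4 mod 4 = 1
19^5 mod 4 = 3
19^6 mod 4 = 1
19^7 mod 4 = 3
19^8 mod 4 = 1


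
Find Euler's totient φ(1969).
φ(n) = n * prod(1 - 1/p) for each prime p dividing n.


1969 = 11 × 179
Prime factors: 11, 179
φ(1969) = 1969 × (1-1/11) × (1-1/179)
= 1969 × 10/11 × 178/179 = 1780

φ(1969) = 1780


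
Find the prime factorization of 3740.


3740 / 2 = 1870
1870 / 2 = 935
935 / 5 = 187
187 / 11 = 17
17 / 17 = 1
3740 = 2^2 × 5 × 11 × 17


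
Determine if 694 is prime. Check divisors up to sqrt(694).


694 / 2 = 347 (exact division)
694 is NOT prime.

No, 694 is not prime


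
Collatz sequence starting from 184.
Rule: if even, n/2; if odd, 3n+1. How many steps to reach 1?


184 → 92 → 46 → 23 → 70 → 35 → 106 → 53 → 160 → 80 → 40 → 20 → 10 → 5 → 16 → 8 → 4 → 2 → 1
Total steps = 18

18 steps


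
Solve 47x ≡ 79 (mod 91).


GCD(47, 91) = 1, unique solution
a^(-1) mod 91 = 31
x = 31 * 79 mod 91 = 83

x ≡ 83 (mod 91)


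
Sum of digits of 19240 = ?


1 + 9 + 2 + 4 + 0 = 16


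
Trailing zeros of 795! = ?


floor(795/5) = 159
floor(795/25) = 31
floor(795/125) = 6
floor(795/625) = 1
Total = 197

197 trailing zeros


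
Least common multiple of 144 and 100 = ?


GCD(144, 100) = 4
LCM = 144*100/4 = 14400/4 = 3600

LCM = 3600


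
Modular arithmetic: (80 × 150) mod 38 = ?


80 × 150 = 12000
12000 mod 38 = 30


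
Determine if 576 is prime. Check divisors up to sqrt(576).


576 / 2 = 288 (exact division)
576 is NOT prime.

No, 576 is not prime


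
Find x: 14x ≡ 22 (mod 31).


GCD(14, 31) = 1, unique solution
a^(-1) mod 31 = 20
x = 20 * 22 mod 31 = 6

x ≡ 6 (mod 31)


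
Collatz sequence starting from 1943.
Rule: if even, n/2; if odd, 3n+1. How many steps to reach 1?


1943 → 5830 → 2915 → 8746 → 4373 → 13120 → 6560 → 3280 → 1640 → 820 → 410 → 205 → 616 → 308 → 154 → 77 → 232 → 116 → 58 → 29 → 88 → 44 → 22 → 11 → 34 → 17 → 52 → 26 → 13 → 40 → 20 → 10 → 5 → 16 → 8 → 4 → 2 → 1
Total steps = 37

37 steps


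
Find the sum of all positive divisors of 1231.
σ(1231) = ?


Divisors of 1231: 1, 1231
Sum = 1 + 1231 = 1232

σ(1231) = 1232


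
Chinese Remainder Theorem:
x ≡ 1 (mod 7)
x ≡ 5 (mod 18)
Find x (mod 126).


M = 7*18 = 126
M1 = M/7 = 18, M2 = M/18 = 7
M1^(-1) mod 7 = 2, M2^(-1) mod 18 = 13
x = 1*18*2 + 5*7*13 = 491
491 mod 126 = 113
Check: 113 mod 7 = 1 ✓, 113 mod 18 = 5 ✓

x ≡ 113 (mod 126)


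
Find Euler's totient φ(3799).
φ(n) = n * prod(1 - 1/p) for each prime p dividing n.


3799 = 29 × 131
Prime factors: 29, 131
φ(3799) = 3799 × (1-1/29) × (1-1/131)
= 3799 × 28/29 × 130/131 = 3640

φ(3799) = 3640


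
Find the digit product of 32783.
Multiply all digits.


3 × 2 × 7 × 8 × 3 = 1008


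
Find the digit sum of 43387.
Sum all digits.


4 + 3 + 3 + 8 + 7 = 25


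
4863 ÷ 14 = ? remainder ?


4863 = 14 * 347 + 5
Check: 4858 + 5 = 4863

q = 347, r = 5


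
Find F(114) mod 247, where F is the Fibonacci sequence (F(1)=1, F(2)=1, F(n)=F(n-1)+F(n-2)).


F(k) mod 247 for k=1..114:
1, 1, 2, 3, 5, 8, 13, 21, 34, 55, 89, 144, 233, 130, 116, 246, 115, 114, 229, 96, 78, 174, 5, 179, 184, 116, 53, 169, 222, 144, 119, 16, 135, 151, 39, 190, 229, 172, 154, 79, 233, 65, 51, 116, 167, 36, 203, 239, 195, 187, 135, 75, 210, 38, 1, 39, 40, 79, 119, 198, 70, 21, 91, 112, 203, 68, 24, 92, 116, 208, 77, 38, 115, 153, 21, 174, 195, 122, 70, 192, 15, 207, 222, 182, 157, 92, 2, 94, 96, 190, 39, 229, 21, 3, 24, 27, 51, 78, 129, 207, 89, 49, 138, 187, 78, 18, 96, 114, 210, 77, 40, 117, 157, 27
F(114) mod 247 = 27
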